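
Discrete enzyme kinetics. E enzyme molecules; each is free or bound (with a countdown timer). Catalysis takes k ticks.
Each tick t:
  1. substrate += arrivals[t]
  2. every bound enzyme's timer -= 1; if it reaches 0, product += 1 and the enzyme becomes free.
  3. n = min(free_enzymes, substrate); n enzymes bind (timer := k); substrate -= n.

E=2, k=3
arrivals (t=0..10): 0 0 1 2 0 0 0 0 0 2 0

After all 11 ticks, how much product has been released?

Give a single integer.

t=0: arr=0 -> substrate=0 bound=0 product=0
t=1: arr=0 -> substrate=0 bound=0 product=0
t=2: arr=1 -> substrate=0 bound=1 product=0
t=3: arr=2 -> substrate=1 bound=2 product=0
t=4: arr=0 -> substrate=1 bound=2 product=0
t=5: arr=0 -> substrate=0 bound=2 product=1
t=6: arr=0 -> substrate=0 bound=1 product=2
t=7: arr=0 -> substrate=0 bound=1 product=2
t=8: arr=0 -> substrate=0 bound=0 product=3
t=9: arr=2 -> substrate=0 bound=2 product=3
t=10: arr=0 -> substrate=0 bound=2 product=3

Answer: 3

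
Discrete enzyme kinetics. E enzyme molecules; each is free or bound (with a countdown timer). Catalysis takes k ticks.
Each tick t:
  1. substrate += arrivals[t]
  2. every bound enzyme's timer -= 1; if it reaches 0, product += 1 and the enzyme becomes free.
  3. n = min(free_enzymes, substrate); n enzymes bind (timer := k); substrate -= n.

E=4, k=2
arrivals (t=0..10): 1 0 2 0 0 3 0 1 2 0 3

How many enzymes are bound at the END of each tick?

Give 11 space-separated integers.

t=0: arr=1 -> substrate=0 bound=1 product=0
t=1: arr=0 -> substrate=0 bound=1 product=0
t=2: arr=2 -> substrate=0 bound=2 product=1
t=3: arr=0 -> substrate=0 bound=2 product=1
t=4: arr=0 -> substrate=0 bound=0 product=3
t=5: arr=3 -> substrate=0 bound=3 product=3
t=6: arr=0 -> substrate=0 bound=3 product=3
t=7: arr=1 -> substrate=0 bound=1 product=6
t=8: arr=2 -> substrate=0 bound=3 product=6
t=9: arr=0 -> substrate=0 bound=2 product=7
t=10: arr=3 -> substrate=0 bound=3 product=9

Answer: 1 1 2 2 0 3 3 1 3 2 3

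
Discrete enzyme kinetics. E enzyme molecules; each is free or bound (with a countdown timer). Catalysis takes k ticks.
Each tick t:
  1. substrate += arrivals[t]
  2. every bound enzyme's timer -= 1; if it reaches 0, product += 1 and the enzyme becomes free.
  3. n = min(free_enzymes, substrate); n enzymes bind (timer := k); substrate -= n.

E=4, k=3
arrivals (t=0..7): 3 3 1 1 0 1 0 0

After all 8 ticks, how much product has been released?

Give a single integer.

Answer: 8

Derivation:
t=0: arr=3 -> substrate=0 bound=3 product=0
t=1: arr=3 -> substrate=2 bound=4 product=0
t=2: arr=1 -> substrate=3 bound=4 product=0
t=3: arr=1 -> substrate=1 bound=4 product=3
t=4: arr=0 -> substrate=0 bound=4 product=4
t=5: arr=1 -> substrate=1 bound=4 product=4
t=6: arr=0 -> substrate=0 bound=2 product=7
t=7: arr=0 -> substrate=0 bound=1 product=8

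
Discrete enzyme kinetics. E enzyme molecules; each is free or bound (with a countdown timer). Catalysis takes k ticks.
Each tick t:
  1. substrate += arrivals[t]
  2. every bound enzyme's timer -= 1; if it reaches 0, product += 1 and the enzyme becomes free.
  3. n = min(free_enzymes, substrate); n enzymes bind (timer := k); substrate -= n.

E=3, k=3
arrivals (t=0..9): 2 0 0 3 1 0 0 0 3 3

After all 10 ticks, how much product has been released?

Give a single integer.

t=0: arr=2 -> substrate=0 bound=2 product=0
t=1: arr=0 -> substrate=0 bound=2 product=0
t=2: arr=0 -> substrate=0 bound=2 product=0
t=3: arr=3 -> substrate=0 bound=3 product=2
t=4: arr=1 -> substrate=1 bound=3 product=2
t=5: arr=0 -> substrate=1 bound=3 product=2
t=6: arr=0 -> substrate=0 bound=1 product=5
t=7: arr=0 -> substrate=0 bound=1 product=5
t=8: arr=3 -> substrate=1 bound=3 product=5
t=9: arr=3 -> substrate=3 bound=3 product=6

Answer: 6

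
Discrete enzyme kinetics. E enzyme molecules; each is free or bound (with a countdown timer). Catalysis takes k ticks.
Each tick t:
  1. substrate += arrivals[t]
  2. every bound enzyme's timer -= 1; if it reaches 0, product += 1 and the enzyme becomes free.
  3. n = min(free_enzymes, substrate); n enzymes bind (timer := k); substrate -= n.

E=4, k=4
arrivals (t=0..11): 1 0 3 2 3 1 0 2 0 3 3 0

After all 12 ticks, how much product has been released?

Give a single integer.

t=0: arr=1 -> substrate=0 bound=1 product=0
t=1: arr=0 -> substrate=0 bound=1 product=0
t=2: arr=3 -> substrate=0 bound=4 product=0
t=3: arr=2 -> substrate=2 bound=4 product=0
t=4: arr=3 -> substrate=4 bound=4 product=1
t=5: arr=1 -> substrate=5 bound=4 product=1
t=6: arr=0 -> substrate=2 bound=4 product=4
t=7: arr=2 -> substrate=4 bound=4 product=4
t=8: arr=0 -> substrate=3 bound=4 product=5
t=9: arr=3 -> substrate=6 bound=4 product=5
t=10: arr=3 -> substrate=6 bound=4 product=8
t=11: arr=0 -> substrate=6 bound=4 product=8

Answer: 8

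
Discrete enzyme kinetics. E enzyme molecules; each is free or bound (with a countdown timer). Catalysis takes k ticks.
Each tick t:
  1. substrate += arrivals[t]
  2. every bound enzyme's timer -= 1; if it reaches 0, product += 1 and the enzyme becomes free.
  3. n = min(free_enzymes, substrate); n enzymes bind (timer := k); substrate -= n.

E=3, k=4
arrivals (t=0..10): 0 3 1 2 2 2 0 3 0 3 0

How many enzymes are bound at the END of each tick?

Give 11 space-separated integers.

Answer: 0 3 3 3 3 3 3 3 3 3 3

Derivation:
t=0: arr=0 -> substrate=0 bound=0 product=0
t=1: arr=3 -> substrate=0 bound=3 product=0
t=2: arr=1 -> substrate=1 bound=3 product=0
t=3: arr=2 -> substrate=3 bound=3 product=0
t=4: arr=2 -> substrate=5 bound=3 product=0
t=5: arr=2 -> substrate=4 bound=3 product=3
t=6: arr=0 -> substrate=4 bound=3 product=3
t=7: arr=3 -> substrate=7 bound=3 product=3
t=8: arr=0 -> substrate=7 bound=3 product=3
t=9: arr=3 -> substrate=7 bound=3 product=6
t=10: arr=0 -> substrate=7 bound=3 product=6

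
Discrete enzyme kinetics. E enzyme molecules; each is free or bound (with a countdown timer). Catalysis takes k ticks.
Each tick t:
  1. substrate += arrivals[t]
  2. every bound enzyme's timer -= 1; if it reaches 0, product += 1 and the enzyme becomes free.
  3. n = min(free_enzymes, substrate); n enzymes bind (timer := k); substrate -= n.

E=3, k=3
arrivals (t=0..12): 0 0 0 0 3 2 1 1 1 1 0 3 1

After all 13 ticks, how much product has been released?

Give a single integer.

t=0: arr=0 -> substrate=0 bound=0 product=0
t=1: arr=0 -> substrate=0 bound=0 product=0
t=2: arr=0 -> substrate=0 bound=0 product=0
t=3: arr=0 -> substrate=0 bound=0 product=0
t=4: arr=3 -> substrate=0 bound=3 product=0
t=5: arr=2 -> substrate=2 bound=3 product=0
t=6: arr=1 -> substrate=3 bound=3 product=0
t=7: arr=1 -> substrate=1 bound=3 product=3
t=8: arr=1 -> substrate=2 bound=3 product=3
t=9: arr=1 -> substrate=3 bound=3 product=3
t=10: arr=0 -> substrate=0 bound=3 product=6
t=11: arr=3 -> substrate=3 bound=3 product=6
t=12: arr=1 -> substrate=4 bound=3 product=6

Answer: 6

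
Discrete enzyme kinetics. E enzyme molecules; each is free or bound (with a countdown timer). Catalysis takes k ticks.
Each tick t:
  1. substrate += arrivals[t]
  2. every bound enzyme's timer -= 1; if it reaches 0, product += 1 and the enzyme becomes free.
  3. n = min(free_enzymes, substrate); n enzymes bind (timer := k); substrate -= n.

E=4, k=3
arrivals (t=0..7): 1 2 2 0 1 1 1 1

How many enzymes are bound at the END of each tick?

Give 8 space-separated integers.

Answer: 1 3 4 4 3 3 3 3

Derivation:
t=0: arr=1 -> substrate=0 bound=1 product=0
t=1: arr=2 -> substrate=0 bound=3 product=0
t=2: arr=2 -> substrate=1 bound=4 product=0
t=3: arr=0 -> substrate=0 bound=4 product=1
t=4: arr=1 -> substrate=0 bound=3 product=3
t=5: arr=1 -> substrate=0 bound=3 product=4
t=6: arr=1 -> substrate=0 bound=3 product=5
t=7: arr=1 -> substrate=0 bound=3 product=6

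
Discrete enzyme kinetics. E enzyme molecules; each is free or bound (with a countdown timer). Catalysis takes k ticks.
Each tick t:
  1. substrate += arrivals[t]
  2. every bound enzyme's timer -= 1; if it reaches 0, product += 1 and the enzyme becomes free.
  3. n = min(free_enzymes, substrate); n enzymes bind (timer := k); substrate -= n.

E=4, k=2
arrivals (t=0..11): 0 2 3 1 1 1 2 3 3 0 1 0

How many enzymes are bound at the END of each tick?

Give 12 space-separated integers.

t=0: arr=0 -> substrate=0 bound=0 product=0
t=1: arr=2 -> substrate=0 bound=2 product=0
t=2: arr=3 -> substrate=1 bound=4 product=0
t=3: arr=1 -> substrate=0 bound=4 product=2
t=4: arr=1 -> substrate=0 bound=3 product=4
t=5: arr=1 -> substrate=0 bound=2 product=6
t=6: arr=2 -> substrate=0 bound=3 product=7
t=7: arr=3 -> substrate=1 bound=4 product=8
t=8: arr=3 -> substrate=2 bound=4 product=10
t=9: arr=0 -> substrate=0 bound=4 product=12
t=10: arr=1 -> substrate=0 bound=3 product=14
t=11: arr=0 -> substrate=0 bound=1 product=16

Answer: 0 2 4 4 3 2 3 4 4 4 3 1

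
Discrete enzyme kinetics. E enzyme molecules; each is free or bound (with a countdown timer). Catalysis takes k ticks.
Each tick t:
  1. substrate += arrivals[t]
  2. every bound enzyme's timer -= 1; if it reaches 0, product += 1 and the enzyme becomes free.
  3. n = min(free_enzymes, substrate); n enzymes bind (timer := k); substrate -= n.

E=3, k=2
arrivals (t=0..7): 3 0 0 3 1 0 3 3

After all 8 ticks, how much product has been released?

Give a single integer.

Answer: 7

Derivation:
t=0: arr=3 -> substrate=0 bound=3 product=0
t=1: arr=0 -> substrate=0 bound=3 product=0
t=2: arr=0 -> substrate=0 bound=0 product=3
t=3: arr=3 -> substrate=0 bound=3 product=3
t=4: arr=1 -> substrate=1 bound=3 product=3
t=5: arr=0 -> substrate=0 bound=1 product=6
t=6: arr=3 -> substrate=1 bound=3 product=6
t=7: arr=3 -> substrate=3 bound=3 product=7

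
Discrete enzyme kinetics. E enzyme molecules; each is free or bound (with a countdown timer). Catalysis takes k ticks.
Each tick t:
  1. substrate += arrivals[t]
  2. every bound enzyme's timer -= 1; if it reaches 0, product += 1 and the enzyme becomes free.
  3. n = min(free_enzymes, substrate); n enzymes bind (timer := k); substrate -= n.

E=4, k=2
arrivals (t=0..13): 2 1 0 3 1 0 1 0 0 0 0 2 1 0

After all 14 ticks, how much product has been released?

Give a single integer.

t=0: arr=2 -> substrate=0 bound=2 product=0
t=1: arr=1 -> substrate=0 bound=3 product=0
t=2: arr=0 -> substrate=0 bound=1 product=2
t=3: arr=3 -> substrate=0 bound=3 product=3
t=4: arr=1 -> substrate=0 bound=4 product=3
t=5: arr=0 -> substrate=0 bound=1 product=6
t=6: arr=1 -> substrate=0 bound=1 product=7
t=7: arr=0 -> substrate=0 bound=1 product=7
t=8: arr=0 -> substrate=0 bound=0 product=8
t=9: arr=0 -> substrate=0 bound=0 product=8
t=10: arr=0 -> substrate=0 bound=0 product=8
t=11: arr=2 -> substrate=0 bound=2 product=8
t=12: arr=1 -> substrate=0 bound=3 product=8
t=13: arr=0 -> substrate=0 bound=1 product=10

Answer: 10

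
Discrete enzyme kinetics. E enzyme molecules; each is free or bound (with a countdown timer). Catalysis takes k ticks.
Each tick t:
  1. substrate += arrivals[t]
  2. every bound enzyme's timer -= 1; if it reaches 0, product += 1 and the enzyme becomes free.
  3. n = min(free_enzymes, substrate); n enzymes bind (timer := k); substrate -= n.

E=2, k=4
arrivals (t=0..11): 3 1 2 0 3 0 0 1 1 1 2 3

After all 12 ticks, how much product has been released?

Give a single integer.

Answer: 4

Derivation:
t=0: arr=3 -> substrate=1 bound=2 product=0
t=1: arr=1 -> substrate=2 bound=2 product=0
t=2: arr=2 -> substrate=4 bound=2 product=0
t=3: arr=0 -> substrate=4 bound=2 product=0
t=4: arr=3 -> substrate=5 bound=2 product=2
t=5: arr=0 -> substrate=5 bound=2 product=2
t=6: arr=0 -> substrate=5 bound=2 product=2
t=7: arr=1 -> substrate=6 bound=2 product=2
t=8: arr=1 -> substrate=5 bound=2 product=4
t=9: arr=1 -> substrate=6 bound=2 product=4
t=10: arr=2 -> substrate=8 bound=2 product=4
t=11: arr=3 -> substrate=11 bound=2 product=4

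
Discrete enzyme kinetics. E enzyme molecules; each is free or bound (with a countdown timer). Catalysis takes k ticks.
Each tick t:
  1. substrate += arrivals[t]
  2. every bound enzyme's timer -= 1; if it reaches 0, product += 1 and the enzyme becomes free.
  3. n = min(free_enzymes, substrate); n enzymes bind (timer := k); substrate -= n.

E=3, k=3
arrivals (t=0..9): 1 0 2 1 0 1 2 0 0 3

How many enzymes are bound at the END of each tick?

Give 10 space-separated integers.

Answer: 1 1 3 3 3 2 3 3 2 3

Derivation:
t=0: arr=1 -> substrate=0 bound=1 product=0
t=1: arr=0 -> substrate=0 bound=1 product=0
t=2: arr=2 -> substrate=0 bound=3 product=0
t=3: arr=1 -> substrate=0 bound=3 product=1
t=4: arr=0 -> substrate=0 bound=3 product=1
t=5: arr=1 -> substrate=0 bound=2 product=3
t=6: arr=2 -> substrate=0 bound=3 product=4
t=7: arr=0 -> substrate=0 bound=3 product=4
t=8: arr=0 -> substrate=0 bound=2 product=5
t=9: arr=3 -> substrate=0 bound=3 product=7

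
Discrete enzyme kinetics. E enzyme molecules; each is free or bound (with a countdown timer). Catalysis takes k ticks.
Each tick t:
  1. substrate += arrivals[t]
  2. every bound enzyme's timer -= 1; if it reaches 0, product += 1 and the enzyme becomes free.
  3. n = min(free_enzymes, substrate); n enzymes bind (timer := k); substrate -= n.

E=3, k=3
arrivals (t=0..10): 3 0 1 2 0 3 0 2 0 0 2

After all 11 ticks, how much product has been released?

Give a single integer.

t=0: arr=3 -> substrate=0 bound=3 product=0
t=1: arr=0 -> substrate=0 bound=3 product=0
t=2: arr=1 -> substrate=1 bound=3 product=0
t=3: arr=2 -> substrate=0 bound=3 product=3
t=4: arr=0 -> substrate=0 bound=3 product=3
t=5: arr=3 -> substrate=3 bound=3 product=3
t=6: arr=0 -> substrate=0 bound=3 product=6
t=7: arr=2 -> substrate=2 bound=3 product=6
t=8: arr=0 -> substrate=2 bound=3 product=6
t=9: arr=0 -> substrate=0 bound=2 product=9
t=10: arr=2 -> substrate=1 bound=3 product=9

Answer: 9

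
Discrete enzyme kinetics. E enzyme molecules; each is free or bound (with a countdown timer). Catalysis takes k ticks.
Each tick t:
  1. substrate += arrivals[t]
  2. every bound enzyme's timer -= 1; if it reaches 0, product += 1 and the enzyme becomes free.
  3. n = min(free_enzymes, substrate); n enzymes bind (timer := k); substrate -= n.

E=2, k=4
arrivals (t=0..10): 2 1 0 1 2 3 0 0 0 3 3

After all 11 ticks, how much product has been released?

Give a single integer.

t=0: arr=2 -> substrate=0 bound=2 product=0
t=1: arr=1 -> substrate=1 bound=2 product=0
t=2: arr=0 -> substrate=1 bound=2 product=0
t=3: arr=1 -> substrate=2 bound=2 product=0
t=4: arr=2 -> substrate=2 bound=2 product=2
t=5: arr=3 -> substrate=5 bound=2 product=2
t=6: arr=0 -> substrate=5 bound=2 product=2
t=7: arr=0 -> substrate=5 bound=2 product=2
t=8: arr=0 -> substrate=3 bound=2 product=4
t=9: arr=3 -> substrate=6 bound=2 product=4
t=10: arr=3 -> substrate=9 bound=2 product=4

Answer: 4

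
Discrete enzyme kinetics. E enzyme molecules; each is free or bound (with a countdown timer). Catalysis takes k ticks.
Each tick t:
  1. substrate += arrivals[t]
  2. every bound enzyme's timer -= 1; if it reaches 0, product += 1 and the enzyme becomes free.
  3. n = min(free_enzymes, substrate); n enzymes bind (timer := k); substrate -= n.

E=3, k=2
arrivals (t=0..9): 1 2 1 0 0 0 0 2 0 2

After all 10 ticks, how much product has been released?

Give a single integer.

Answer: 6

Derivation:
t=0: arr=1 -> substrate=0 bound=1 product=0
t=1: arr=2 -> substrate=0 bound=3 product=0
t=2: arr=1 -> substrate=0 bound=3 product=1
t=3: arr=0 -> substrate=0 bound=1 product=3
t=4: arr=0 -> substrate=0 bound=0 product=4
t=5: arr=0 -> substrate=0 bound=0 product=4
t=6: arr=0 -> substrate=0 bound=0 product=4
t=7: arr=2 -> substrate=0 bound=2 product=4
t=8: arr=0 -> substrate=0 bound=2 product=4
t=9: arr=2 -> substrate=0 bound=2 product=6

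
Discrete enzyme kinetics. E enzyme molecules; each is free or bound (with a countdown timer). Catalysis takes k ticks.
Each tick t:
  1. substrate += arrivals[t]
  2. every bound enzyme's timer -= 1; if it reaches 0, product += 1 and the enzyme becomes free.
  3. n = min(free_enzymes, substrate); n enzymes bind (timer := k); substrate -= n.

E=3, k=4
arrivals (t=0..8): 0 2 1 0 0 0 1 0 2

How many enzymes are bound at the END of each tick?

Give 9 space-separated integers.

Answer: 0 2 3 3 3 1 1 1 3

Derivation:
t=0: arr=0 -> substrate=0 bound=0 product=0
t=1: arr=2 -> substrate=0 bound=2 product=0
t=2: arr=1 -> substrate=0 bound=3 product=0
t=3: arr=0 -> substrate=0 bound=3 product=0
t=4: arr=0 -> substrate=0 bound=3 product=0
t=5: arr=0 -> substrate=0 bound=1 product=2
t=6: arr=1 -> substrate=0 bound=1 product=3
t=7: arr=0 -> substrate=0 bound=1 product=3
t=8: arr=2 -> substrate=0 bound=3 product=3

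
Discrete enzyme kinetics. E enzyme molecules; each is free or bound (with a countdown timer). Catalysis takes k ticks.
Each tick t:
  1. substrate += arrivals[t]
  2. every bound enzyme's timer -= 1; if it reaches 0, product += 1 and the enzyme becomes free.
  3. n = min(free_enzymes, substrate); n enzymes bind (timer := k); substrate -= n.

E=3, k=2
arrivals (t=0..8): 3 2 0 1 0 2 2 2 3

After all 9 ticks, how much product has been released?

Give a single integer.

Answer: 9

Derivation:
t=0: arr=3 -> substrate=0 bound=3 product=0
t=1: arr=2 -> substrate=2 bound=3 product=0
t=2: arr=0 -> substrate=0 bound=2 product=3
t=3: arr=1 -> substrate=0 bound=3 product=3
t=4: arr=0 -> substrate=0 bound=1 product=5
t=5: arr=2 -> substrate=0 bound=2 product=6
t=6: arr=2 -> substrate=1 bound=3 product=6
t=7: arr=2 -> substrate=1 bound=3 product=8
t=8: arr=3 -> substrate=3 bound=3 product=9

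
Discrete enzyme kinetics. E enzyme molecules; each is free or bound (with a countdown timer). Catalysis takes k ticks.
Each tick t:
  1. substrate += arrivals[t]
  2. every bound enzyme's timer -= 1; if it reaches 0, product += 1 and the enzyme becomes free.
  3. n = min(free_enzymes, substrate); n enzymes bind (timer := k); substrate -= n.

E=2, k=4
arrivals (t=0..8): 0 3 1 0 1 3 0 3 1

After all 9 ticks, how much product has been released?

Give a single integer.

Answer: 2

Derivation:
t=0: arr=0 -> substrate=0 bound=0 product=0
t=1: arr=3 -> substrate=1 bound=2 product=0
t=2: arr=1 -> substrate=2 bound=2 product=0
t=3: arr=0 -> substrate=2 bound=2 product=0
t=4: arr=1 -> substrate=3 bound=2 product=0
t=5: arr=3 -> substrate=4 bound=2 product=2
t=6: arr=0 -> substrate=4 bound=2 product=2
t=7: arr=3 -> substrate=7 bound=2 product=2
t=8: arr=1 -> substrate=8 bound=2 product=2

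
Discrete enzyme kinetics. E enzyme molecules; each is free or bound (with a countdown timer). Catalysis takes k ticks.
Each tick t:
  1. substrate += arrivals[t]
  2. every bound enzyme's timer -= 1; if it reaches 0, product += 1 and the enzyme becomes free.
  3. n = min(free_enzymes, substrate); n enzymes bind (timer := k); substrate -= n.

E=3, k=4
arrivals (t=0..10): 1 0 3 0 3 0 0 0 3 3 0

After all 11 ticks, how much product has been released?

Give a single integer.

Answer: 6

Derivation:
t=0: arr=1 -> substrate=0 bound=1 product=0
t=1: arr=0 -> substrate=0 bound=1 product=0
t=2: arr=3 -> substrate=1 bound=3 product=0
t=3: arr=0 -> substrate=1 bound=3 product=0
t=4: arr=3 -> substrate=3 bound=3 product=1
t=5: arr=0 -> substrate=3 bound=3 product=1
t=6: arr=0 -> substrate=1 bound=3 product=3
t=7: arr=0 -> substrate=1 bound=3 product=3
t=8: arr=3 -> substrate=3 bound=3 product=4
t=9: arr=3 -> substrate=6 bound=3 product=4
t=10: arr=0 -> substrate=4 bound=3 product=6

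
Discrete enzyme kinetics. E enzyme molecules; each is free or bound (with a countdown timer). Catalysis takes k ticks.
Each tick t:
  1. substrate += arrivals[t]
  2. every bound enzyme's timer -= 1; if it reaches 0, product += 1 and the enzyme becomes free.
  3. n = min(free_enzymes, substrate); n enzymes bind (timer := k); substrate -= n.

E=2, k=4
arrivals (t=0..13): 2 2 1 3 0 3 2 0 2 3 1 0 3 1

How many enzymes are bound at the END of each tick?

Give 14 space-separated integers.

Answer: 2 2 2 2 2 2 2 2 2 2 2 2 2 2

Derivation:
t=0: arr=2 -> substrate=0 bound=2 product=0
t=1: arr=2 -> substrate=2 bound=2 product=0
t=2: arr=1 -> substrate=3 bound=2 product=0
t=3: arr=3 -> substrate=6 bound=2 product=0
t=4: arr=0 -> substrate=4 bound=2 product=2
t=5: arr=3 -> substrate=7 bound=2 product=2
t=6: arr=2 -> substrate=9 bound=2 product=2
t=7: arr=0 -> substrate=9 bound=2 product=2
t=8: arr=2 -> substrate=9 bound=2 product=4
t=9: arr=3 -> substrate=12 bound=2 product=4
t=10: arr=1 -> substrate=13 bound=2 product=4
t=11: arr=0 -> substrate=13 bound=2 product=4
t=12: arr=3 -> substrate=14 bound=2 product=6
t=13: arr=1 -> substrate=15 bound=2 product=6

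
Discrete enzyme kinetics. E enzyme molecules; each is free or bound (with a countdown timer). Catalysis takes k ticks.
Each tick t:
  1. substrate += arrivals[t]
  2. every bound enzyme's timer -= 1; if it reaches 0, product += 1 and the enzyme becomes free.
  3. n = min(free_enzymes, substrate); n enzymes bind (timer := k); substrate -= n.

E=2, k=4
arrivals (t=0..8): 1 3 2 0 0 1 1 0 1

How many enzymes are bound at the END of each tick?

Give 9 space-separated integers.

t=0: arr=1 -> substrate=0 bound=1 product=0
t=1: arr=3 -> substrate=2 bound=2 product=0
t=2: arr=2 -> substrate=4 bound=2 product=0
t=3: arr=0 -> substrate=4 bound=2 product=0
t=4: arr=0 -> substrate=3 bound=2 product=1
t=5: arr=1 -> substrate=3 bound=2 product=2
t=6: arr=1 -> substrate=4 bound=2 product=2
t=7: arr=0 -> substrate=4 bound=2 product=2
t=8: arr=1 -> substrate=4 bound=2 product=3

Answer: 1 2 2 2 2 2 2 2 2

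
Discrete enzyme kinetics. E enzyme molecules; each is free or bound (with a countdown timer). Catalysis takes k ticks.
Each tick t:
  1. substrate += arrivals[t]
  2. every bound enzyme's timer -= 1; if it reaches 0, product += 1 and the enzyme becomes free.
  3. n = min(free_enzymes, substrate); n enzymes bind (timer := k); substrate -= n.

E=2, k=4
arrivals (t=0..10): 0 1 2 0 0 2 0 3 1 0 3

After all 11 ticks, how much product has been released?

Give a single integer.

t=0: arr=0 -> substrate=0 bound=0 product=0
t=1: arr=1 -> substrate=0 bound=1 product=0
t=2: arr=2 -> substrate=1 bound=2 product=0
t=3: arr=0 -> substrate=1 bound=2 product=0
t=4: arr=0 -> substrate=1 bound=2 product=0
t=5: arr=2 -> substrate=2 bound=2 product=1
t=6: arr=0 -> substrate=1 bound=2 product=2
t=7: arr=3 -> substrate=4 bound=2 product=2
t=8: arr=1 -> substrate=5 bound=2 product=2
t=9: arr=0 -> substrate=4 bound=2 product=3
t=10: arr=3 -> substrate=6 bound=2 product=4

Answer: 4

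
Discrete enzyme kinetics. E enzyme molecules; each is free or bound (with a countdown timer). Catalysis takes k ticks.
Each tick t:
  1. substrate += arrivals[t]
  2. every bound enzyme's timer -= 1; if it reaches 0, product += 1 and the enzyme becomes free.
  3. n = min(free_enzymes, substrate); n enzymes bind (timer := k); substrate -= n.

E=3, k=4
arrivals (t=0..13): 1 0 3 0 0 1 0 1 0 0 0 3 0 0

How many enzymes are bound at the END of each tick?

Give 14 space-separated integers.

t=0: arr=1 -> substrate=0 bound=1 product=0
t=1: arr=0 -> substrate=0 bound=1 product=0
t=2: arr=3 -> substrate=1 bound=3 product=0
t=3: arr=0 -> substrate=1 bound=3 product=0
t=4: arr=0 -> substrate=0 bound=3 product=1
t=5: arr=1 -> substrate=1 bound=3 product=1
t=6: arr=0 -> substrate=0 bound=2 product=3
t=7: arr=1 -> substrate=0 bound=3 product=3
t=8: arr=0 -> substrate=0 bound=2 product=4
t=9: arr=0 -> substrate=0 bound=2 product=4
t=10: arr=0 -> substrate=0 bound=1 product=5
t=11: arr=3 -> substrate=0 bound=3 product=6
t=12: arr=0 -> substrate=0 bound=3 product=6
t=13: arr=0 -> substrate=0 bound=3 product=6

Answer: 1 1 3 3 3 3 2 3 2 2 1 3 3 3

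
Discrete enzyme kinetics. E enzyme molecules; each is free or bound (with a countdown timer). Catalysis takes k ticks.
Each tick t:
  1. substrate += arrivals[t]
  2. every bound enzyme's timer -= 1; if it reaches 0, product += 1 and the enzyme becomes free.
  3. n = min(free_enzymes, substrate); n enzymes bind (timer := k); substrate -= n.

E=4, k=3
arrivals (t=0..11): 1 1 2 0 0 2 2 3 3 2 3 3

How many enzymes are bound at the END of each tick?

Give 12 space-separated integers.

t=0: arr=1 -> substrate=0 bound=1 product=0
t=1: arr=1 -> substrate=0 bound=2 product=0
t=2: arr=2 -> substrate=0 bound=4 product=0
t=3: arr=0 -> substrate=0 bound=3 product=1
t=4: arr=0 -> substrate=0 bound=2 product=2
t=5: arr=2 -> substrate=0 bound=2 product=4
t=6: arr=2 -> substrate=0 bound=4 product=4
t=7: arr=3 -> substrate=3 bound=4 product=4
t=8: arr=3 -> substrate=4 bound=4 product=6
t=9: arr=2 -> substrate=4 bound=4 product=8
t=10: arr=3 -> substrate=7 bound=4 product=8
t=11: arr=3 -> substrate=8 bound=4 product=10

Answer: 1 2 4 3 2 2 4 4 4 4 4 4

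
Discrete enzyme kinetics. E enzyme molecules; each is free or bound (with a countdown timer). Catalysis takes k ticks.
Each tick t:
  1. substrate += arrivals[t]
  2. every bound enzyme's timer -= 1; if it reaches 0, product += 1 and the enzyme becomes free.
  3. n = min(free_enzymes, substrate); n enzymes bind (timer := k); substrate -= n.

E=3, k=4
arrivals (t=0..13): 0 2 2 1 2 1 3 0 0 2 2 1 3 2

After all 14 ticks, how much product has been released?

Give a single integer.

t=0: arr=0 -> substrate=0 bound=0 product=0
t=1: arr=2 -> substrate=0 bound=2 product=0
t=2: arr=2 -> substrate=1 bound=3 product=0
t=3: arr=1 -> substrate=2 bound=3 product=0
t=4: arr=2 -> substrate=4 bound=3 product=0
t=5: arr=1 -> substrate=3 bound=3 product=2
t=6: arr=3 -> substrate=5 bound=3 product=3
t=7: arr=0 -> substrate=5 bound=3 product=3
t=8: arr=0 -> substrate=5 bound=3 product=3
t=9: arr=2 -> substrate=5 bound=3 product=5
t=10: arr=2 -> substrate=6 bound=3 product=6
t=11: arr=1 -> substrate=7 bound=3 product=6
t=12: arr=3 -> substrate=10 bound=3 product=6
t=13: arr=2 -> substrate=10 bound=3 product=8

Answer: 8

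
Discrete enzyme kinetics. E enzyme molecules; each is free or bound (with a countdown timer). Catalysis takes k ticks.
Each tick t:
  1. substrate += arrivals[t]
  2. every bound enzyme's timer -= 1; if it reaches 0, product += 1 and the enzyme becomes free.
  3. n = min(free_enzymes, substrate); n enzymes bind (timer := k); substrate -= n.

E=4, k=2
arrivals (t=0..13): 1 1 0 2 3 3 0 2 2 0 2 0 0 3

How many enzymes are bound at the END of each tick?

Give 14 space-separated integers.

t=0: arr=1 -> substrate=0 bound=1 product=0
t=1: arr=1 -> substrate=0 bound=2 product=0
t=2: arr=0 -> substrate=0 bound=1 product=1
t=3: arr=2 -> substrate=0 bound=2 product=2
t=4: arr=3 -> substrate=1 bound=4 product=2
t=5: arr=3 -> substrate=2 bound=4 product=4
t=6: arr=0 -> substrate=0 bound=4 product=6
t=7: arr=2 -> substrate=0 bound=4 product=8
t=8: arr=2 -> substrate=0 bound=4 product=10
t=9: arr=0 -> substrate=0 bound=2 product=12
t=10: arr=2 -> substrate=0 bound=2 product=14
t=11: arr=0 -> substrate=0 bound=2 product=14
t=12: arr=0 -> substrate=0 bound=0 product=16
t=13: arr=3 -> substrate=0 bound=3 product=16

Answer: 1 2 1 2 4 4 4 4 4 2 2 2 0 3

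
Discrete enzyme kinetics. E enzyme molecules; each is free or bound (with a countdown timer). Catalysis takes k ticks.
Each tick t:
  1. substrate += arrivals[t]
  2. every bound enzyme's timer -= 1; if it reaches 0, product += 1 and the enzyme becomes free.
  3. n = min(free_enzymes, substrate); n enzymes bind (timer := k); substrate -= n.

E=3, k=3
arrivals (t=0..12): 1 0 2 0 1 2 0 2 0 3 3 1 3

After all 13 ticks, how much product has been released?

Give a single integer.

t=0: arr=1 -> substrate=0 bound=1 product=0
t=1: arr=0 -> substrate=0 bound=1 product=0
t=2: arr=2 -> substrate=0 bound=3 product=0
t=3: arr=0 -> substrate=0 bound=2 product=1
t=4: arr=1 -> substrate=0 bound=3 product=1
t=5: arr=2 -> substrate=0 bound=3 product=3
t=6: arr=0 -> substrate=0 bound=3 product=3
t=7: arr=2 -> substrate=1 bound=3 product=4
t=8: arr=0 -> substrate=0 bound=2 product=6
t=9: arr=3 -> substrate=2 bound=3 product=6
t=10: arr=3 -> substrate=4 bound=3 product=7
t=11: arr=1 -> substrate=4 bound=3 product=8
t=12: arr=3 -> substrate=6 bound=3 product=9

Answer: 9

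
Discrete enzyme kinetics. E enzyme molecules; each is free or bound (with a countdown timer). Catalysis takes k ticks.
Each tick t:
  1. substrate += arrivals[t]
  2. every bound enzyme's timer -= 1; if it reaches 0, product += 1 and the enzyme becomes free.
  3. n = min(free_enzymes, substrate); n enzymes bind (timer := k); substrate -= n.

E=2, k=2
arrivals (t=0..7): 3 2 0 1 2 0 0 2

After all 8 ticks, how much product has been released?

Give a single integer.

Answer: 6

Derivation:
t=0: arr=3 -> substrate=1 bound=2 product=0
t=1: arr=2 -> substrate=3 bound=2 product=0
t=2: arr=0 -> substrate=1 bound=2 product=2
t=3: arr=1 -> substrate=2 bound=2 product=2
t=4: arr=2 -> substrate=2 bound=2 product=4
t=5: arr=0 -> substrate=2 bound=2 product=4
t=6: arr=0 -> substrate=0 bound=2 product=6
t=7: arr=2 -> substrate=2 bound=2 product=6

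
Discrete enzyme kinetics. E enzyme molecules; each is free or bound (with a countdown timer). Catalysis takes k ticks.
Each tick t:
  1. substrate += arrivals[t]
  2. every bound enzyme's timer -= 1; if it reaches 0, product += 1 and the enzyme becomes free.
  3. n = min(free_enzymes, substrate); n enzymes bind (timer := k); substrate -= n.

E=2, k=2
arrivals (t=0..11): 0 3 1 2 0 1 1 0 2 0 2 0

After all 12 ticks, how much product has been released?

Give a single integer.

t=0: arr=0 -> substrate=0 bound=0 product=0
t=1: arr=3 -> substrate=1 bound=2 product=0
t=2: arr=1 -> substrate=2 bound=2 product=0
t=3: arr=2 -> substrate=2 bound=2 product=2
t=4: arr=0 -> substrate=2 bound=2 product=2
t=5: arr=1 -> substrate=1 bound=2 product=4
t=6: arr=1 -> substrate=2 bound=2 product=4
t=7: arr=0 -> substrate=0 bound=2 product=6
t=8: arr=2 -> substrate=2 bound=2 product=6
t=9: arr=0 -> substrate=0 bound=2 product=8
t=10: arr=2 -> substrate=2 bound=2 product=8
t=11: arr=0 -> substrate=0 bound=2 product=10

Answer: 10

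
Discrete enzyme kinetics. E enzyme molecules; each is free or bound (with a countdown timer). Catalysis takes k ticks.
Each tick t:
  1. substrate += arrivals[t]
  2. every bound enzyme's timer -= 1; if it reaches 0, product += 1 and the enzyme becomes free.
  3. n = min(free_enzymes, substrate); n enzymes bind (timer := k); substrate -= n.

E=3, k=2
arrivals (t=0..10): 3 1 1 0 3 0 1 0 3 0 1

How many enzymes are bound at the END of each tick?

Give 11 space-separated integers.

t=0: arr=3 -> substrate=0 bound=3 product=0
t=1: arr=1 -> substrate=1 bound=3 product=0
t=2: arr=1 -> substrate=0 bound=2 product=3
t=3: arr=0 -> substrate=0 bound=2 product=3
t=4: arr=3 -> substrate=0 bound=3 product=5
t=5: arr=0 -> substrate=0 bound=3 product=5
t=6: arr=1 -> substrate=0 bound=1 product=8
t=7: arr=0 -> substrate=0 bound=1 product=8
t=8: arr=3 -> substrate=0 bound=3 product=9
t=9: arr=0 -> substrate=0 bound=3 product=9
t=10: arr=1 -> substrate=0 bound=1 product=12

Answer: 3 3 2 2 3 3 1 1 3 3 1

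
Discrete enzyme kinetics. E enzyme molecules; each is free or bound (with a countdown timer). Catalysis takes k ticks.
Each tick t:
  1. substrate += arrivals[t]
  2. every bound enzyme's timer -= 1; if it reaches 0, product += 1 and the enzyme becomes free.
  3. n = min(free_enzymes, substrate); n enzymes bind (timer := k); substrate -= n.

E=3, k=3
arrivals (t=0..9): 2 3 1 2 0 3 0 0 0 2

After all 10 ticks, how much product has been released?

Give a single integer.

Answer: 8

Derivation:
t=0: arr=2 -> substrate=0 bound=2 product=0
t=1: arr=3 -> substrate=2 bound=3 product=0
t=2: arr=1 -> substrate=3 bound=3 product=0
t=3: arr=2 -> substrate=3 bound=3 product=2
t=4: arr=0 -> substrate=2 bound=3 product=3
t=5: arr=3 -> substrate=5 bound=3 product=3
t=6: arr=0 -> substrate=3 bound=3 product=5
t=7: arr=0 -> substrate=2 bound=3 product=6
t=8: arr=0 -> substrate=2 bound=3 product=6
t=9: arr=2 -> substrate=2 bound=3 product=8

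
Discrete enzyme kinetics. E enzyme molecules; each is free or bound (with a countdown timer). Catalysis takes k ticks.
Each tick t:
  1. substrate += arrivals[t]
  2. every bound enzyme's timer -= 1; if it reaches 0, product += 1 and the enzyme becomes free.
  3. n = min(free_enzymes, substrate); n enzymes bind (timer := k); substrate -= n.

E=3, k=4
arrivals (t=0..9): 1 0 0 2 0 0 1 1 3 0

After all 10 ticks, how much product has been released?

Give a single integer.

t=0: arr=1 -> substrate=0 bound=1 product=0
t=1: arr=0 -> substrate=0 bound=1 product=0
t=2: arr=0 -> substrate=0 bound=1 product=0
t=3: arr=2 -> substrate=0 bound=3 product=0
t=4: arr=0 -> substrate=0 bound=2 product=1
t=5: arr=0 -> substrate=0 bound=2 product=1
t=6: arr=1 -> substrate=0 bound=3 product=1
t=7: arr=1 -> substrate=0 bound=2 product=3
t=8: arr=3 -> substrate=2 bound=3 product=3
t=9: arr=0 -> substrate=2 bound=3 product=3

Answer: 3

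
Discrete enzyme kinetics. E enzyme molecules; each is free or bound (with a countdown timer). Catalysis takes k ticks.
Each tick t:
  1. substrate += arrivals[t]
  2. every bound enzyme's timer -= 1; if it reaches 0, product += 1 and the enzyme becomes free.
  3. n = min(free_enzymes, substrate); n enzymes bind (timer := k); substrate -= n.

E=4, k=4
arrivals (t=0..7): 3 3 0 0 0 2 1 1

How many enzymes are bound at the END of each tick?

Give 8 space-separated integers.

t=0: arr=3 -> substrate=0 bound=3 product=0
t=1: arr=3 -> substrate=2 bound=4 product=0
t=2: arr=0 -> substrate=2 bound=4 product=0
t=3: arr=0 -> substrate=2 bound=4 product=0
t=4: arr=0 -> substrate=0 bound=3 product=3
t=5: arr=2 -> substrate=0 bound=4 product=4
t=6: arr=1 -> substrate=1 bound=4 product=4
t=7: arr=1 -> substrate=2 bound=4 product=4

Answer: 3 4 4 4 3 4 4 4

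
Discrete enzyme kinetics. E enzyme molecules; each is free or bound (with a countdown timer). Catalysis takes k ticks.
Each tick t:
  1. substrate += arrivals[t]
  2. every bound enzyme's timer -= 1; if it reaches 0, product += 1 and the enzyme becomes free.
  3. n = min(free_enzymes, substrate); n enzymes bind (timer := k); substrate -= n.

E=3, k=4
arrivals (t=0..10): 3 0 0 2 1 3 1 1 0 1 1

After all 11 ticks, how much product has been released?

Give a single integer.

Answer: 6

Derivation:
t=0: arr=3 -> substrate=0 bound=3 product=0
t=1: arr=0 -> substrate=0 bound=3 product=0
t=2: arr=0 -> substrate=0 bound=3 product=0
t=3: arr=2 -> substrate=2 bound=3 product=0
t=4: arr=1 -> substrate=0 bound=3 product=3
t=5: arr=3 -> substrate=3 bound=3 product=3
t=6: arr=1 -> substrate=4 bound=3 product=3
t=7: arr=1 -> substrate=5 bound=3 product=3
t=8: arr=0 -> substrate=2 bound=3 product=6
t=9: arr=1 -> substrate=3 bound=3 product=6
t=10: arr=1 -> substrate=4 bound=3 product=6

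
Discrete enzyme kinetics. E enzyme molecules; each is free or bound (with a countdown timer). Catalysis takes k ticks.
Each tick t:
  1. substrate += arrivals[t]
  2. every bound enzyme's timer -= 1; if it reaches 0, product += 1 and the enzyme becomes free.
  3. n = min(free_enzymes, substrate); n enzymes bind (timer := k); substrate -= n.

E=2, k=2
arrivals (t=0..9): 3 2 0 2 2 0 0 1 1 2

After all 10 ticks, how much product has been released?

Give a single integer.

t=0: arr=3 -> substrate=1 bound=2 product=0
t=1: arr=2 -> substrate=3 bound=2 product=0
t=2: arr=0 -> substrate=1 bound=2 product=2
t=3: arr=2 -> substrate=3 bound=2 product=2
t=4: arr=2 -> substrate=3 bound=2 product=4
t=5: arr=0 -> substrate=3 bound=2 product=4
t=6: arr=0 -> substrate=1 bound=2 product=6
t=7: arr=1 -> substrate=2 bound=2 product=6
t=8: arr=1 -> substrate=1 bound=2 product=8
t=9: arr=2 -> substrate=3 bound=2 product=8

Answer: 8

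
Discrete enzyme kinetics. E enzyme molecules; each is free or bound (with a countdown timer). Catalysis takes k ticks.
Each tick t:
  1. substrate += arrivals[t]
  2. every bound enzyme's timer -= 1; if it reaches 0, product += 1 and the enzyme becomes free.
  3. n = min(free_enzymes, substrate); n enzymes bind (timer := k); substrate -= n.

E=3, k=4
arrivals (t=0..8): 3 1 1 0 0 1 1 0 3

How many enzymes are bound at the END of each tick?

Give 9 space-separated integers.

t=0: arr=3 -> substrate=0 bound=3 product=0
t=1: arr=1 -> substrate=1 bound=3 product=0
t=2: arr=1 -> substrate=2 bound=3 product=0
t=3: arr=0 -> substrate=2 bound=3 product=0
t=4: arr=0 -> substrate=0 bound=2 product=3
t=5: arr=1 -> substrate=0 bound=3 product=3
t=6: arr=1 -> substrate=1 bound=3 product=3
t=7: arr=0 -> substrate=1 bound=3 product=3
t=8: arr=3 -> substrate=2 bound=3 product=5

Answer: 3 3 3 3 2 3 3 3 3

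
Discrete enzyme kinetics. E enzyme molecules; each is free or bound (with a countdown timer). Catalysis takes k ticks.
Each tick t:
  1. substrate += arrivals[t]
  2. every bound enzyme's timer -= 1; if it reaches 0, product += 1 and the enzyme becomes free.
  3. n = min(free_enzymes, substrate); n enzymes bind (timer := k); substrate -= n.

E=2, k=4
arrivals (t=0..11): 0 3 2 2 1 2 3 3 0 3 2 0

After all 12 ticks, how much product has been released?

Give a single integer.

Answer: 4

Derivation:
t=0: arr=0 -> substrate=0 bound=0 product=0
t=1: arr=3 -> substrate=1 bound=2 product=0
t=2: arr=2 -> substrate=3 bound=2 product=0
t=3: arr=2 -> substrate=5 bound=2 product=0
t=4: arr=1 -> substrate=6 bound=2 product=0
t=5: arr=2 -> substrate=6 bound=2 product=2
t=6: arr=3 -> substrate=9 bound=2 product=2
t=7: arr=3 -> substrate=12 bound=2 product=2
t=8: arr=0 -> substrate=12 bound=2 product=2
t=9: arr=3 -> substrate=13 bound=2 product=4
t=10: arr=2 -> substrate=15 bound=2 product=4
t=11: arr=0 -> substrate=15 bound=2 product=4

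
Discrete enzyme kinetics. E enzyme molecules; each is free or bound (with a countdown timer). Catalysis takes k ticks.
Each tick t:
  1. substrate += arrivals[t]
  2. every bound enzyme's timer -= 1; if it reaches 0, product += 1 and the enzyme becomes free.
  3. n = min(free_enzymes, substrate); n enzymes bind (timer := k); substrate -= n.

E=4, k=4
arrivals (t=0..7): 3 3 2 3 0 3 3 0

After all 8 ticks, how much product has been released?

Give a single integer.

t=0: arr=3 -> substrate=0 bound=3 product=0
t=1: arr=3 -> substrate=2 bound=4 product=0
t=2: arr=2 -> substrate=4 bound=4 product=0
t=3: arr=3 -> substrate=7 bound=4 product=0
t=4: arr=0 -> substrate=4 bound=4 product=3
t=5: arr=3 -> substrate=6 bound=4 product=4
t=6: arr=3 -> substrate=9 bound=4 product=4
t=7: arr=0 -> substrate=9 bound=4 product=4

Answer: 4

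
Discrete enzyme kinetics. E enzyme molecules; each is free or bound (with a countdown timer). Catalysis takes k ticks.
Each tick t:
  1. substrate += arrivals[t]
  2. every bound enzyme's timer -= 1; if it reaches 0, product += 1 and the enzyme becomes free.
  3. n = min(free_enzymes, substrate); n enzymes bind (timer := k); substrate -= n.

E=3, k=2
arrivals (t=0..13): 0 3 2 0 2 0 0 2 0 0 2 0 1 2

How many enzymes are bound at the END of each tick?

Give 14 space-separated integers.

Answer: 0 3 3 2 3 2 1 2 2 0 2 2 1 3

Derivation:
t=0: arr=0 -> substrate=0 bound=0 product=0
t=1: arr=3 -> substrate=0 bound=3 product=0
t=2: arr=2 -> substrate=2 bound=3 product=0
t=3: arr=0 -> substrate=0 bound=2 product=3
t=4: arr=2 -> substrate=1 bound=3 product=3
t=5: arr=0 -> substrate=0 bound=2 product=5
t=6: arr=0 -> substrate=0 bound=1 product=6
t=7: arr=2 -> substrate=0 bound=2 product=7
t=8: arr=0 -> substrate=0 bound=2 product=7
t=9: arr=0 -> substrate=0 bound=0 product=9
t=10: arr=2 -> substrate=0 bound=2 product=9
t=11: arr=0 -> substrate=0 bound=2 product=9
t=12: arr=1 -> substrate=0 bound=1 product=11
t=13: arr=2 -> substrate=0 bound=3 product=11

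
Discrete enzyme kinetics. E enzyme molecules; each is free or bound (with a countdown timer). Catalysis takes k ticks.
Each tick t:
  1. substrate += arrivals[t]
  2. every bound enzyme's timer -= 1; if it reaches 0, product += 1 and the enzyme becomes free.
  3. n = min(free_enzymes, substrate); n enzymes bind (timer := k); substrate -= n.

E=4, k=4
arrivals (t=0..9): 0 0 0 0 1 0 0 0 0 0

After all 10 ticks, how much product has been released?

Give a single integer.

Answer: 1

Derivation:
t=0: arr=0 -> substrate=0 bound=0 product=0
t=1: arr=0 -> substrate=0 bound=0 product=0
t=2: arr=0 -> substrate=0 bound=0 product=0
t=3: arr=0 -> substrate=0 bound=0 product=0
t=4: arr=1 -> substrate=0 bound=1 product=0
t=5: arr=0 -> substrate=0 bound=1 product=0
t=6: arr=0 -> substrate=0 bound=1 product=0
t=7: arr=0 -> substrate=0 bound=1 product=0
t=8: arr=0 -> substrate=0 bound=0 product=1
t=9: arr=0 -> substrate=0 bound=0 product=1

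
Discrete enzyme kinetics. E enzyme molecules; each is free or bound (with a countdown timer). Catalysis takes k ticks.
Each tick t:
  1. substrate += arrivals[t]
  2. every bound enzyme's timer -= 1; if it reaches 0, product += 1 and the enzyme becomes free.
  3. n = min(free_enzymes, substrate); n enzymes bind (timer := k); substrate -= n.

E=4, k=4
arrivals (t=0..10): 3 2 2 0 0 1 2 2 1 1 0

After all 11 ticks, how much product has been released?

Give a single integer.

Answer: 8

Derivation:
t=0: arr=3 -> substrate=0 bound=3 product=0
t=1: arr=2 -> substrate=1 bound=4 product=0
t=2: arr=2 -> substrate=3 bound=4 product=0
t=3: arr=0 -> substrate=3 bound=4 product=0
t=4: arr=0 -> substrate=0 bound=4 product=3
t=5: arr=1 -> substrate=0 bound=4 product=4
t=6: arr=2 -> substrate=2 bound=4 product=4
t=7: arr=2 -> substrate=4 bound=4 product=4
t=8: arr=1 -> substrate=2 bound=4 product=7
t=9: arr=1 -> substrate=2 bound=4 product=8
t=10: arr=0 -> substrate=2 bound=4 product=8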